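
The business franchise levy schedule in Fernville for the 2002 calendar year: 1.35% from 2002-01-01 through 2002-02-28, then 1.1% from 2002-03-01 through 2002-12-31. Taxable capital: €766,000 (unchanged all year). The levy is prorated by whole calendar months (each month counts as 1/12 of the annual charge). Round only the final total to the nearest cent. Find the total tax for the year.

€8,745.17

2002-01-01 to 2002-02-28: 2 months at 1.35% → €766,000 × 1.35% × 2/12 = €1,723.5000
2002-03-01 to 2002-12-31: 10 months at 1.1% → €766,000 × 1.1% × 10/12 = €7,021.6667
Total = €8,745.1667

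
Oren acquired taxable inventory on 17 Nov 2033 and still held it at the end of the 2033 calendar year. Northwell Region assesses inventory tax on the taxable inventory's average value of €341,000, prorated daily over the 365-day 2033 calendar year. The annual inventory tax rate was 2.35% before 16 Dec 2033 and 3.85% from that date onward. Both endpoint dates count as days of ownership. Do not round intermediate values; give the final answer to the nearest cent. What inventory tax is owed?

17 Nov – 15 Dec 2033: 29 days at 2.35% → €341,000 × 2.35% × 29/365 = €636.6890
16 Dec – 31 Dec 2033: 16 days at 3.85% → €341,000 × 3.85% × 16/365 = €575.4959
Total = €1,212.1849

€1,212.18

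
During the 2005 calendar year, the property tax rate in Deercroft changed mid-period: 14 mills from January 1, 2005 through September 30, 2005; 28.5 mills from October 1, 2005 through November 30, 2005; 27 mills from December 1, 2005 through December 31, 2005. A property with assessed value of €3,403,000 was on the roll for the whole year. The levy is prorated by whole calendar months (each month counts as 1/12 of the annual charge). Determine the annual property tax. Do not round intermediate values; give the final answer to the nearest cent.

€59,552.50

January 1 – September 30, 2005: 9 months at 14 mills → €3,403,000 × 1.4% × 9/12 = €35,731.5000
October 1 – November 30, 2005: 2 months at 28.5 mills → €3,403,000 × 2.85% × 2/12 = €16,164.2500
December 1 – December 31, 2005: 1 month at 27 mills → €3,403,000 × 2.7% × 1/12 = €7,656.7500
Total = €59,552.5000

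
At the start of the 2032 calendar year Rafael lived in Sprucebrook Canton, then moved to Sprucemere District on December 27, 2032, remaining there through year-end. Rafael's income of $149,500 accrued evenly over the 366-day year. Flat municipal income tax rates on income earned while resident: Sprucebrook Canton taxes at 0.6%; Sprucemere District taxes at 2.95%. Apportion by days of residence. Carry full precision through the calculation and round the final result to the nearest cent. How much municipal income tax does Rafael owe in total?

Sprucebrook Canton, January 1 – December 26, 2032: 361 days → $149,500 × 0.6% × 361/366 = $884.7459
Sprucemere District, December 27 – December 31, 2032: 5 days → $149,500 × 2.95% × 5/366 = $60.2493
Total = $944.9952

$945.00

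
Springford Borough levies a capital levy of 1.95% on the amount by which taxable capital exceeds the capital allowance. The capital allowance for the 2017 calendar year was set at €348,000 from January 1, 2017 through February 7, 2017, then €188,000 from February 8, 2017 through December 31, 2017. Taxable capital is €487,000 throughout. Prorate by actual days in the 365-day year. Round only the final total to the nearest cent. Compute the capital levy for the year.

January 1 – February 7, 2017: 38 days, exemption €348,000 → (€487,000 − €348,000) × 1.95% × 38/365 = €282.1890
February 8 – December 31, 2017: 327 days, exemption €188,000 → (€487,000 − €188,000) × 1.95% × 327/365 = €5,223.4890
Total = €5,505.6781

€5,505.68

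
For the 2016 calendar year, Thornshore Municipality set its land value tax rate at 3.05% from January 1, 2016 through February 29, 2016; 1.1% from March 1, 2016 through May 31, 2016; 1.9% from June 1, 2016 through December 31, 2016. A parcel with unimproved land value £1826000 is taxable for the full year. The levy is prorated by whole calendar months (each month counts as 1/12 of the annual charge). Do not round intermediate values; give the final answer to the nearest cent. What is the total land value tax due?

January 1 – February 29, 2016: 2 months at 3.05% → £1826000 × 3.05% × 2/12 = £9282.1667
March 1 – May 31, 2016: 3 months at 1.1% → £1826000 × 1.1% × 3/12 = £5021.5000
June 1 – December 31, 2016: 7 months at 1.9% → £1826000 × 1.9% × 7/12 = £20238.1667
Total = £34541.8333

£34541.83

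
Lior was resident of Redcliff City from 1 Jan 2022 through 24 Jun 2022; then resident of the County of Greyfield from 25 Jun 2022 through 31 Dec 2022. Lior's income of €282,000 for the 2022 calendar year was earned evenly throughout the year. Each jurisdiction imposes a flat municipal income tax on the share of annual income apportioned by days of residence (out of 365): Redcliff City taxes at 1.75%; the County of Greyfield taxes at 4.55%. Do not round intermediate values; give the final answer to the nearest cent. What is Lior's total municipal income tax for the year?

Redcliff City, 1 Jan – 24 Jun 2022: 175 days → €282,000 × 1.75% × 175/365 = €2,366.0959
The County of Greyfield, 25 Jun – 31 Dec 2022: 190 days → €282,000 × 4.55% × 190/365 = €6,679.1507
Total = €9,045.2466

€9,045.25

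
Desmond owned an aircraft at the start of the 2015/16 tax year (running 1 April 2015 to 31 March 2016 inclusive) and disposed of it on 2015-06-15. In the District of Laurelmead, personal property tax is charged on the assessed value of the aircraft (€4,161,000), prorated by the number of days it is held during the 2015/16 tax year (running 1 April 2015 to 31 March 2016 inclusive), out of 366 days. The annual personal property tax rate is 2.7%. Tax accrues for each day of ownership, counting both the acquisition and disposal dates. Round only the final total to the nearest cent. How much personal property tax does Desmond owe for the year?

€23,328.89

Days held (2015-04-01 to 2015-06-15): 76 out of 366
Tax = €4,161,000 × 2.7% × 76/366 = €23,328.8852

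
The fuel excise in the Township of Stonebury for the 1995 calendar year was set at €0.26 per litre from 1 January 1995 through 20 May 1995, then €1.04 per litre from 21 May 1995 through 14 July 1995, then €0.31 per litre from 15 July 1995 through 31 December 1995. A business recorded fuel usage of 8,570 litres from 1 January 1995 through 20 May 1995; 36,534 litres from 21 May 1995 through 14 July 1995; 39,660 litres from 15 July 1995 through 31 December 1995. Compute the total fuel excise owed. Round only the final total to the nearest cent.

1 January – 20 May 1995: 8,570 litres at €0.26/litre → €2,228.20
21 May – 14 July 1995: 36,534 litres at €1.04/litre → €37,995.36
15 July – 31 December 1995: 39,660 litres at €0.31/litre → €12,294.60

€52,518.16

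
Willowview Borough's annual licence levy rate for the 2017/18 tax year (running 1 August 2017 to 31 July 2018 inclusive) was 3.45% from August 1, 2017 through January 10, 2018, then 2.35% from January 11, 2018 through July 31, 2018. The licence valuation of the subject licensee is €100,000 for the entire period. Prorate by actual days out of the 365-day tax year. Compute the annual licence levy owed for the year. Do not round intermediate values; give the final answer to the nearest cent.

August 1, 2017 – January 10, 2018: 163 days at 3.45% → €100,000 × 3.45% × 163/365 = €1,540.6849
January 11 – July 31, 2018: 202 days at 2.35% → €100,000 × 2.35% × 202/365 = €1,300.5479
Total = €2,841.2329

€2,841.23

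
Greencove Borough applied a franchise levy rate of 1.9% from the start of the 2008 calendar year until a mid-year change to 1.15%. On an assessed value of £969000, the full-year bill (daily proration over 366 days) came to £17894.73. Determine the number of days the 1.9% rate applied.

340 days

Let d = days at the first rate; then 366 − d days at the second rate.
£969000 × [1.9%·d + 1.15%·(366−d)] / 366 = £17894.73
Solving gives d = 340, so the new rate took effect on 6 Dec 2008.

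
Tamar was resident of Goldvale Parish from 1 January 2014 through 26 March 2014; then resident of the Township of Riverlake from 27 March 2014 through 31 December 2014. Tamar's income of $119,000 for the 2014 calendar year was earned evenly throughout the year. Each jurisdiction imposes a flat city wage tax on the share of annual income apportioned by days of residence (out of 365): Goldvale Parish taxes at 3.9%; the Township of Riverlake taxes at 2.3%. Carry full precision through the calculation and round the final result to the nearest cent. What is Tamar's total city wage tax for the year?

$3,180.40

Goldvale Parish, 1 January – 26 March 2014: 85 days → $119,000 × 3.9% × 85/365 = $1,080.7808
The Township of Riverlake, 27 March – 31 December 2014: 280 days → $119,000 × 2.3% × 280/365 = $2,099.6164
Total = $3,180.3973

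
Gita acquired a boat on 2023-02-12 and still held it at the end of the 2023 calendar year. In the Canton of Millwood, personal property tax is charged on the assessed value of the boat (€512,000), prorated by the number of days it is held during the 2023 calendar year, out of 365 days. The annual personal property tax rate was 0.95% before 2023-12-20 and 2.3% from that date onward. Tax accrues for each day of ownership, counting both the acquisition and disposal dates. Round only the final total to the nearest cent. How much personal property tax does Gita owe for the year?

2023-02-12 to 2023-12-19: 311 days at 0.95% → €512,000 × 0.95% × 311/365 = €4,144.3945
2023-12-20 to 2023-12-31: 12 days at 2.3% → €512,000 × 2.3% × 12/365 = €387.1562
Total = €4,531.5507

€4,531.55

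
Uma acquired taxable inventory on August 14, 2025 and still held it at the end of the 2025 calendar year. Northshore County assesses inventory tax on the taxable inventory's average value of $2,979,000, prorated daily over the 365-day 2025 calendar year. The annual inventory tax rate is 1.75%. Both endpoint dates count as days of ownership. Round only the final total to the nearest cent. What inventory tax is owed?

Days held (August 14 – December 31, 2025): 140 out of 365
Tax = $2,979,000 × 1.75% × 140/365 = $19,996.0274

$19,996.03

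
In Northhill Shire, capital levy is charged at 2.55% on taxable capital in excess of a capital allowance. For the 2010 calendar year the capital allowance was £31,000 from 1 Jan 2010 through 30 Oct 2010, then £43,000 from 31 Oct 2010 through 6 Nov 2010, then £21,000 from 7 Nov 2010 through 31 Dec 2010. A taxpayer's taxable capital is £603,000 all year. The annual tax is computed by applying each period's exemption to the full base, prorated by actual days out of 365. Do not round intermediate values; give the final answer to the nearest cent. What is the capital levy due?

1 Jan – 30 Oct 2010: 303 days, exemption £31,000 → (£603,000 − £31,000) × 2.55% × 303/365 = £12,108.3781
31 Oct – 6 Nov 2010: 7 days, exemption £43,000 → (£603,000 − £43,000) × 2.55% × 7/365 = £273.8630
7 Nov – 31 Dec 2010: 55 days, exemption £21,000 → (£603,000 − £21,000) × 2.55% × 55/365 = £2,236.3151
Total = £14,618.5562

£14,618.56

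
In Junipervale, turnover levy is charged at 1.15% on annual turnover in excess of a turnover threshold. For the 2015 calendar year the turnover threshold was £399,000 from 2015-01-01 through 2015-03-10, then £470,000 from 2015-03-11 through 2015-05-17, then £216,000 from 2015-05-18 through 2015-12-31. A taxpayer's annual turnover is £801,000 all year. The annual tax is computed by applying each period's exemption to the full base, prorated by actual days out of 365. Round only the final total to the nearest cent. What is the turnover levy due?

£5,785.48

2015-01-01 to 2015-03-10: 69 days, exemption £399,000 → (£801,000 − £399,000) × 1.15% × 69/365 = £873.9370
2015-03-11 to 2015-05-17: 68 days, exemption £470,000 → (£801,000 − £470,000) × 1.15% × 68/365 = £709.1562
2015-05-18 to 2015-12-31: 228 days, exemption £216,000 → (£801,000 − £216,000) × 1.15% × 228/365 = £4,202.3836
Total = £5,785.4767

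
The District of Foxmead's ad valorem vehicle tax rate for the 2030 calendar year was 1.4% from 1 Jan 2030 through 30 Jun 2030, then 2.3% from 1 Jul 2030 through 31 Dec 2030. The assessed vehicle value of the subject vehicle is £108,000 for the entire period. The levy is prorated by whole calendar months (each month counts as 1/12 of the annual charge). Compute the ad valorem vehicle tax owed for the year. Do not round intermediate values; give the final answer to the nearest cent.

1 Jan – 30 Jun 2030: 6 months at 1.4% → £108,000 × 1.4% × 6/12 = £756.0000
1 Jul – 31 Dec 2030: 6 months at 2.3% → £108,000 × 2.3% × 6/12 = £1,242.0000
Total = £1,998.0000

£1,998.00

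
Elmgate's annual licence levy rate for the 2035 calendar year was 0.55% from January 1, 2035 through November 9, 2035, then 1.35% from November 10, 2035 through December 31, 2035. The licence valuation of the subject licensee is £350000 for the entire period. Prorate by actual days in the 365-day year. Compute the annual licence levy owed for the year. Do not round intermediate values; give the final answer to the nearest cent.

January 1 – November 9, 2035: 313 days at 0.55% → £350000 × 0.55% × 313/365 = £1650.7534
November 10 – December 31, 2035: 52 days at 1.35% → £350000 × 1.35% × 52/365 = £673.1507
Total = £2323.9041

£2323.90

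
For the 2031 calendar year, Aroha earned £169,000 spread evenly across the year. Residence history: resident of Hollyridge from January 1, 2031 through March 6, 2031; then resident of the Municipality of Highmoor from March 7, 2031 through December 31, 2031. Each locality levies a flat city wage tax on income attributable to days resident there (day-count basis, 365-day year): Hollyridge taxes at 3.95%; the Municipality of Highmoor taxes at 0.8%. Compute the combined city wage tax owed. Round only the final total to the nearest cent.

Hollyridge, January 1 – March 6, 2031: 65 days → £169,000 × 3.95% × 65/365 = £1,188.7877
The Municipality of Highmoor, March 7 – December 31, 2031: 300 days → £169,000 × 0.8% × 300/365 = £1,111.2329
Total = £2,300.0205

£2,300.02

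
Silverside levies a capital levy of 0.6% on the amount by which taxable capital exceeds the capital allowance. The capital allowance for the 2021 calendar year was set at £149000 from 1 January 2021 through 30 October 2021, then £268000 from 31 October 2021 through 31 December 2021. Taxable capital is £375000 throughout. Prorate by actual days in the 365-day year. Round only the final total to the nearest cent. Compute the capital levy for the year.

1 January – 30 October 2021: 303 days, exemption £149000 → (£375000 − £149000) × 0.6% × 303/365 = £1125.6658
31 October – 31 December 2021: 62 days, exemption £268000 → (£375000 − £268000) × 0.6% × 62/365 = £109.0521
Total = £1234.7178

£1234.72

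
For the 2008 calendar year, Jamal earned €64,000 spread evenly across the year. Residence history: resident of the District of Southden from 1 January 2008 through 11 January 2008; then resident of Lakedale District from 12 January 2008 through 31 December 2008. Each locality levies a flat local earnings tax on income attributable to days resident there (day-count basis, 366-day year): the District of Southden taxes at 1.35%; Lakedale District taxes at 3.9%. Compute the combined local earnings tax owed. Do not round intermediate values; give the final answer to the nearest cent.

€2,446.95

The District of Southden, 1 January – 11 January 2008: 11 days → €64,000 × 1.35% × 11/366 = €25.9672
Lakedale District, 12 January – 31 December 2008: 355 days → €64,000 × 3.9% × 355/366 = €2,420.9836
Total = €2,446.9508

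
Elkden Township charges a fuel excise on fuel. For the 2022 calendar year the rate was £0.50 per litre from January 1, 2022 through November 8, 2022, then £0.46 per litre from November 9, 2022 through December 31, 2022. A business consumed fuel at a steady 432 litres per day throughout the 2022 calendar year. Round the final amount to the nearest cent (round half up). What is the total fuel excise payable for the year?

£77924.16

January 1 – November 8, 2022: 312 days × 432 litres/day = 134,784 litres at £0.50/litre → £67392.00
November 9 – December 31, 2022: 53 days × 432 litres/day = 22,896 litres at £0.46/litre → £10532.16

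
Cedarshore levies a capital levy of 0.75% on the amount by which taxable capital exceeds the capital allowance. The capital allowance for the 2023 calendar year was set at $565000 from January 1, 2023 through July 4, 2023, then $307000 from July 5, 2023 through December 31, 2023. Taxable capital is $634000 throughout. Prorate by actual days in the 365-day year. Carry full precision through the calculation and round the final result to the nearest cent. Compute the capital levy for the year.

January 1 – July 4, 2023: 185 days, exemption $565000 → ($634000 − $565000) × 0.75% × 185/365 = $262.2945
July 5 – December 31, 2023: 180 days, exemption $307000 → ($634000 − $307000) × 0.75% × 180/365 = $1209.4521
Total = $1471.7466

$1471.75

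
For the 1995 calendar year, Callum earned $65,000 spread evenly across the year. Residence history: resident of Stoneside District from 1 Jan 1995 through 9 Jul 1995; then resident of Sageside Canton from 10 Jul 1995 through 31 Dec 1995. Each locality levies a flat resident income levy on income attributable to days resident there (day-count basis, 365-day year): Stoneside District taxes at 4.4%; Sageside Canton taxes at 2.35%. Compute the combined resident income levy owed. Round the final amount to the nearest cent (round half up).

Stoneside District, 1 Jan – 9 Jul 1995: 190 days → $65,000 × 4.4% × 190/365 = $1,488.7671
Sageside Canton, 10 Jul – 31 Dec 1995: 175 days → $65,000 × 2.35% × 175/365 = $732.3630
Total = $2,221.1301

$2,221.13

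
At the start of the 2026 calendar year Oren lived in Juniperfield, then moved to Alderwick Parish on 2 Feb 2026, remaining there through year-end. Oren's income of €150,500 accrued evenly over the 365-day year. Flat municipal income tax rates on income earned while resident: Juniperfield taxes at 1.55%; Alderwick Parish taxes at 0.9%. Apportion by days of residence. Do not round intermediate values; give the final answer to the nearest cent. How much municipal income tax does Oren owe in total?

€1,440.26

Juniperfield, 1 Jan – 1 Feb 2026: 32 days → €150,500 × 1.55% × 32/365 = €204.5151
Alderwick Parish, 2 Feb – 31 Dec 2026: 333 days → €150,500 × 0.9% × 333/365 = €1,235.7493
Total = €1,440.2644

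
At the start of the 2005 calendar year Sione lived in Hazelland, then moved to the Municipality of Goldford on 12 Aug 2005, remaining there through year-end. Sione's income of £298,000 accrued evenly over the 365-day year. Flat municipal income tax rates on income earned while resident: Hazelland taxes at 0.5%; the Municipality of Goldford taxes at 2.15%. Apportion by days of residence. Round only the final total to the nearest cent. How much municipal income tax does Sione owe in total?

£3,402.92

Hazelland, 1 Jan – 11 Aug 2005: 223 days → £298,000 × 0.5% × 223/365 = £910.3288
The Municipality of Goldford, 12 Aug – 31 Dec 2005: 142 days → £298,000 × 2.15% × 142/365 = £2,492.5863
Total = £3,402.9151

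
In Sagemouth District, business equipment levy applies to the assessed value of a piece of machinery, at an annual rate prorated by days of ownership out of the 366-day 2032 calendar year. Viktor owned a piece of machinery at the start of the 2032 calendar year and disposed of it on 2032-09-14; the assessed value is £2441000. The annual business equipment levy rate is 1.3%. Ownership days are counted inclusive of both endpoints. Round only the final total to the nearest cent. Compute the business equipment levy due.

£22369.16

Days held (2032-01-01 to 2032-09-14): 258 out of 366
Tax = £2441000 × 1.3% × 258/366 = £22369.1639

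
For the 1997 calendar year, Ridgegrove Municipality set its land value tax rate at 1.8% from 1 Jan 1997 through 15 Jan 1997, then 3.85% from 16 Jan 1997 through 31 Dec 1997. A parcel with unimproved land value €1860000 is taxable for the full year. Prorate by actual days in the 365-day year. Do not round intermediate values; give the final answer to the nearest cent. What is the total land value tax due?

€70043.01

1 Jan – 15 Jan 1997: 15 days at 1.8% → €1860000 × 1.8% × 15/365 = €1375.8904
16 Jan – 31 Dec 1997: 350 days at 3.85% → €1860000 × 3.85% × 350/365 = €68667.1233
Total = €70043.0137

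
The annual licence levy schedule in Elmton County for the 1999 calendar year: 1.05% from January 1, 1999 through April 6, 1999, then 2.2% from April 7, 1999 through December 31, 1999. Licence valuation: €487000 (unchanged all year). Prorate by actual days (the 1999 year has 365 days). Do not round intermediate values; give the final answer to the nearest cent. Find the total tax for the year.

January 1 – April 6, 1999: 96 days at 1.05% → €487000 × 1.05% × 96/365 = €1344.9205
April 7 – December 31, 1999: 269 days at 2.2% → €487000 × 2.2% × 269/365 = €7896.0712
Total = €9240.9918

€9240.99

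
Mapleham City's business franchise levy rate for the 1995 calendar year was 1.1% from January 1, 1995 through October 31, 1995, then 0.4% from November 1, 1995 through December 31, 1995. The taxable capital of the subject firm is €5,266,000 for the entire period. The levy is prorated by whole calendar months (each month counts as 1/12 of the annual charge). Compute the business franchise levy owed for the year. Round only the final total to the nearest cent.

January 1 – October 31, 1995: 10 months at 1.1% → €5,266,000 × 1.1% × 10/12 = €48,271.6667
November 1 – December 31, 1995: 2 months at 0.4% → €5,266,000 × 0.4% × 2/12 = €3,510.6667
Total = €51,782.3333

€51,782.33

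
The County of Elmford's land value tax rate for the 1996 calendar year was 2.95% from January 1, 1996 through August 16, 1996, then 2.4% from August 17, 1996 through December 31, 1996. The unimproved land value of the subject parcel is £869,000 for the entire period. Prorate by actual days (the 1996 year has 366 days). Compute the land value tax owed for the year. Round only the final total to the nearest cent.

£23,846.45

January 1 – August 16, 1996: 229 days at 2.95% → £869,000 × 2.95% × 229/366 = £16,039.6981
August 17 – December 31, 1996: 137 days at 2.4% → £869,000 × 2.4% × 137/366 = £7,806.7541
Total = £23,846.4522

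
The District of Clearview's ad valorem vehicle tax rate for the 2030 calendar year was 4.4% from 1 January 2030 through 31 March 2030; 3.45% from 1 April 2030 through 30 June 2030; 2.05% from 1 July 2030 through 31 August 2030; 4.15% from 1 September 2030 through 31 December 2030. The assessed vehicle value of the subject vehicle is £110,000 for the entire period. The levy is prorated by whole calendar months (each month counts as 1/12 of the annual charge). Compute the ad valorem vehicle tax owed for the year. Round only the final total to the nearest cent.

1 January – 31 March 2030: 3 months at 4.4% → £110,000 × 4.4% × 3/12 = £1,210.0000
1 April – 30 June 2030: 3 months at 3.45% → £110,000 × 3.45% × 3/12 = £948.7500
1 July – 31 August 2030: 2 months at 2.05% → £110,000 × 2.05% × 2/12 = £375.8333
1 September – 31 December 2030: 4 months at 4.15% → £110,000 × 4.15% × 4/12 = £1,521.6667
Total = £4,056.2500

£4,056.25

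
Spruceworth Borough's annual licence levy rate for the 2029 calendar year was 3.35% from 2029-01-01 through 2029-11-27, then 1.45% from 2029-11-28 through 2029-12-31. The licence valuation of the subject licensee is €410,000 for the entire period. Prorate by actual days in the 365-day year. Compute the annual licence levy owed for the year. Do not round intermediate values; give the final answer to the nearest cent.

€13,009.36

2029-01-01 to 2029-11-27: 331 days at 3.35% → €410,000 × 3.35% × 331/365 = €12,455.5753
2029-11-28 to 2029-12-31: 34 days at 1.45% → €410,000 × 1.45% × 34/365 = €553.7808
Total = €13,009.3562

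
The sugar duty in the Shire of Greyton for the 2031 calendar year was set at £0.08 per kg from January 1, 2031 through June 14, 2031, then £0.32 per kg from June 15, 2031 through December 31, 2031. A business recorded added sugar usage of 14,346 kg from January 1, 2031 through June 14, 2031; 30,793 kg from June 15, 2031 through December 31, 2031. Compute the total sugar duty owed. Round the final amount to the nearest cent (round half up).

£11001.44

January 1 – June 14, 2031: 14,346 kg at £0.08/kg → £1147.68
June 15 – December 31, 2031: 30,793 kg at £0.32/kg → £9853.76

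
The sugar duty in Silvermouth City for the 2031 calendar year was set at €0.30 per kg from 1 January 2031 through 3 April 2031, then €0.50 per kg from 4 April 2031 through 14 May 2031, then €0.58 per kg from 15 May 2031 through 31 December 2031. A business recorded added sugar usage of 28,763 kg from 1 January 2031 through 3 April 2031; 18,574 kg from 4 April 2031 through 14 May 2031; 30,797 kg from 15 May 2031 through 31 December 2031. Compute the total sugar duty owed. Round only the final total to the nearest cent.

1 January – 3 April 2031: 28,763 kg at €0.30/kg → €8,628.90
4 April – 14 May 2031: 18,574 kg at €0.50/kg → €9,287.00
15 May – 31 December 2031: 30,797 kg at €0.58/kg → €17,862.26

€35,778.16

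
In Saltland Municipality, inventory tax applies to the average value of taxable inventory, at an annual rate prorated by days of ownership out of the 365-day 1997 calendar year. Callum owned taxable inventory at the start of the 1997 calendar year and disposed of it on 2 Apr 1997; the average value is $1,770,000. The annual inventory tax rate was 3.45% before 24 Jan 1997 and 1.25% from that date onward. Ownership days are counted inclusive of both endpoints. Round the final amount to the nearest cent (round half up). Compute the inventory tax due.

1 Jan – 23 Jan 1997: 23 days at 3.45% → $1,770,000 × 3.45% × 23/365 = $3,847.9315
24 Jan – 2 Apr 1997: 69 days at 1.25% → $1,770,000 × 1.25% × 69/365 = $4,182.5342
Total = $8,030.4658

$8,030.47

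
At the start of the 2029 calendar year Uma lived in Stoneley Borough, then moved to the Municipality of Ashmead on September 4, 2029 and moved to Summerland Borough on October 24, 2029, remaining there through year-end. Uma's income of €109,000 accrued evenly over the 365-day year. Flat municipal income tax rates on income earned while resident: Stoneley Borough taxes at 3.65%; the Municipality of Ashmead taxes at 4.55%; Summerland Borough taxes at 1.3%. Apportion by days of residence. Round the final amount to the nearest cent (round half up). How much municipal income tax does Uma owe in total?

Stoneley Borough, January 1 – September 3, 2029: 246 days → €109,000 × 3.65% × 246/365 = €2,681.4000
The Municipality of Ashmead, September 4 – October 23, 2029: 50 days → €109,000 × 4.55% × 50/365 = €679.3836
Summerland Borough, October 24 – December 31, 2029: 69 days → €109,000 × 1.3% × 69/365 = €267.8712
Total = €3,628.6548

€3,628.65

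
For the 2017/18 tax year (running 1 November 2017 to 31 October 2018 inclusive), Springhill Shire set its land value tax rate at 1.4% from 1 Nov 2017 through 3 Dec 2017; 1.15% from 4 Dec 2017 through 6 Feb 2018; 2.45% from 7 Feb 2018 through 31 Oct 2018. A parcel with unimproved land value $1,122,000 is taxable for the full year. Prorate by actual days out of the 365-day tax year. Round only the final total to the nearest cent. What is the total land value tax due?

1 Nov – 3 Dec 2017: 33 days at 1.4% → $1,122,000 × 1.4% × 33/365 = $1,420.1753
4 Dec 2017 – 6 Feb 2018: 65 days at 1.15% → $1,122,000 × 1.15% × 65/365 = $2,297.7945
7 Feb – 31 Oct 2018: 267 days at 2.45% → $1,122,000 × 2.45% × 267/365 = $20,108.3918
Total = $23,826.3616

$23,826.36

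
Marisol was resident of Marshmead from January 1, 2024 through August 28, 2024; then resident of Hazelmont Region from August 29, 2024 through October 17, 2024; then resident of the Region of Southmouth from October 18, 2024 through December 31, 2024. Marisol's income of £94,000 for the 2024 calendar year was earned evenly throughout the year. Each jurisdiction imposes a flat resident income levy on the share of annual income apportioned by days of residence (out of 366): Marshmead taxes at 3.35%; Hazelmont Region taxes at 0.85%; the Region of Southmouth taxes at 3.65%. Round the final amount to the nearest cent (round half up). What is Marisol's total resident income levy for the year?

£2,885.75

Marshmead, January 1 – August 28, 2024: 241 days → £94,000 × 3.35% × 241/366 = £2,073.5219
Hazelmont Region, August 29 – October 17, 2024: 50 days → £94,000 × 0.85% × 50/366 = £109.1530
The Region of Southmouth, October 18 – December 31, 2024: 75 days → £94,000 × 3.65% × 75/366 = £703.0738
Total = £2,885.7486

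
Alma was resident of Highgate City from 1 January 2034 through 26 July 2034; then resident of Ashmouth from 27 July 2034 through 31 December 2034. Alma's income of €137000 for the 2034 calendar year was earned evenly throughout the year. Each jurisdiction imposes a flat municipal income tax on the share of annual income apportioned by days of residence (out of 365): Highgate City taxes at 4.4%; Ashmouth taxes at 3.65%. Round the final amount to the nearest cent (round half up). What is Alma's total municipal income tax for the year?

€5583.22

Highgate City, 1 January – 26 July 2034: 207 days → €137000 × 4.4% × 207/365 = €3418.6192
Ashmouth, 27 July – 31 December 2034: 158 days → €137000 × 3.65% × 158/365 = €2164.6000
Total = €5583.2192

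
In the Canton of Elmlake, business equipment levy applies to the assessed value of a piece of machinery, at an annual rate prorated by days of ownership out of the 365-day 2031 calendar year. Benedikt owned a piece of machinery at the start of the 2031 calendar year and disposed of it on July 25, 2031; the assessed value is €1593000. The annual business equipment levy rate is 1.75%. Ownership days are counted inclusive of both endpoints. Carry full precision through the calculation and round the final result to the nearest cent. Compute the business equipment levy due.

€15733.60

Days held (January 1 – July 25, 2031): 206 out of 365
Tax = €1593000 × 1.75% × 206/365 = €15733.6027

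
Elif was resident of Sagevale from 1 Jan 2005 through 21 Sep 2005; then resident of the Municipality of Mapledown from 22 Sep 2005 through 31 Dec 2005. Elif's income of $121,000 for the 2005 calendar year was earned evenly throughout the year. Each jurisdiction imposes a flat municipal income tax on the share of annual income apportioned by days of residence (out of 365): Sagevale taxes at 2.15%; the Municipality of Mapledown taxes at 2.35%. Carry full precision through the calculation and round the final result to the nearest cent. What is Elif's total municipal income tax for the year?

$2,668.46

Sagevale, 1 Jan – 21 Sep 2005: 264 days → $121,000 × 2.15% × 264/365 = $1,881.6329
The Municipality of Mapledown, 22 Sep – 31 Dec 2005: 101 days → $121,000 × 2.35% × 101/365 = $786.8315
Total = $2,668.4644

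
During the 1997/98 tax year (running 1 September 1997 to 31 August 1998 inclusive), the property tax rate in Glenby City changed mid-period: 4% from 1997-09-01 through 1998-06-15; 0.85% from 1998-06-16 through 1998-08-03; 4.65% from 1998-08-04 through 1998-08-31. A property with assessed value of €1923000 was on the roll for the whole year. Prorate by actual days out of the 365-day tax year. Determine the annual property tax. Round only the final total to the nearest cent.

1997-09-01 to 1998-06-15: 288 days at 4% → €1923000 × 4% × 288/365 = €60693.0411
1998-06-16 to 1998-08-03: 49 days at 0.85% → €1923000 × 0.85% × 49/365 = €2194.3274
1998-08-04 to 1998-08-31: 28 days at 4.65% → €1923000 × 4.65% × 28/365 = €6859.5781
Total = €69746.9466

€69746.95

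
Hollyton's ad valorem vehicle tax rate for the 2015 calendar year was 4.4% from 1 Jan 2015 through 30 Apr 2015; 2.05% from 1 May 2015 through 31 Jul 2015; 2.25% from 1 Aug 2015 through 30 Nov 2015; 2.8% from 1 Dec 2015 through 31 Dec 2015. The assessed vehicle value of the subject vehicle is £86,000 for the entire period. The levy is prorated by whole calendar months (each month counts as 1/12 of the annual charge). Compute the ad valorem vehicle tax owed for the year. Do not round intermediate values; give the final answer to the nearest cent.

1 Jan – 30 Apr 2015: 4 months at 4.4% → £86,000 × 4.4% × 4/12 = £1,261.3333
1 May – 31 Jul 2015: 3 months at 2.05% → £86,000 × 2.05% × 3/12 = £440.7500
1 Aug – 30 Nov 2015: 4 months at 2.25% → £86,000 × 2.25% × 4/12 = £645.0000
1 Dec – 31 Dec 2015: 1 month at 2.8% → £86,000 × 2.8% × 1/12 = £200.6667
Total = £2,547.7500

£2,547.75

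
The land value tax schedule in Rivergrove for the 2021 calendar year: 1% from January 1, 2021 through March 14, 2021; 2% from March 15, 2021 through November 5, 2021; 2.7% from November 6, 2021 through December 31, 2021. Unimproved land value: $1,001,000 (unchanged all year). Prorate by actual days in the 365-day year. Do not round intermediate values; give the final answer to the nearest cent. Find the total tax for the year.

$19,093.05

January 1 – March 14, 2021: 73 days at 1% → $1,001,000 × 1% × 73/365 = $2,002.0000
March 15 – November 5, 2021: 236 days at 2% → $1,001,000 × 2% × 236/365 = $12,944.4384
November 6 – December 31, 2021: 56 days at 2.7% → $1,001,000 × 2.7% × 56/365 = $4,146.6082
Total = $19,093.0466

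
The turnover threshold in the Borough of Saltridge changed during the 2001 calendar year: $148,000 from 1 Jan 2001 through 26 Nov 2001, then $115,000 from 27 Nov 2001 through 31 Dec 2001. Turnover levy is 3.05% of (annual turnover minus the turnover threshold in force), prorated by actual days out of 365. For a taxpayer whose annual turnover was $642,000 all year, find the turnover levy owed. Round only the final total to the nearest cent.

$15,163.51

1 Jan – 26 Nov 2001: 330 days, exemption $148,000 → ($642,000 − $148,000) × 3.05% × 330/365 = $13,622.2192
27 Nov – 31 Dec 2001: 35 days, exemption $115,000 → ($642,000 − $115,000) × 3.05% × 35/365 = $1,541.2945
Total = $15,163.5137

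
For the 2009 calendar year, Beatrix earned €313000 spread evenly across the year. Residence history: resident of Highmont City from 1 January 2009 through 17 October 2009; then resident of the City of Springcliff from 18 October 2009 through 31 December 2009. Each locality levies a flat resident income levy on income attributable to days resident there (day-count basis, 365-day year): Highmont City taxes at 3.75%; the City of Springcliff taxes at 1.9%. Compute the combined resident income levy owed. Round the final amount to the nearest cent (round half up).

Highmont City, 1 January – 17 October 2009: 290 days → €313000 × 3.75% × 290/365 = €9325.6849
The City of Springcliff, 18 October – 31 December 2009: 75 days → €313000 × 1.9% × 75/365 = €1221.9863
Total = €10547.6712

€10547.67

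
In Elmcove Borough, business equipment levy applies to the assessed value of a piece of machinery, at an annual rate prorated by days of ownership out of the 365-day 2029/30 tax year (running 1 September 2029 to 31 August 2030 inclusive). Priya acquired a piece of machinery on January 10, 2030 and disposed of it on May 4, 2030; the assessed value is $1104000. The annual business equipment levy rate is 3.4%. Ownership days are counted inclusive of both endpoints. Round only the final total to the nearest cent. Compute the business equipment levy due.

$11826.41

Days held (January 10 – May 4, 2030): 115 out of 365
Tax = $1104000 × 3.4% × 115/365 = $11826.4110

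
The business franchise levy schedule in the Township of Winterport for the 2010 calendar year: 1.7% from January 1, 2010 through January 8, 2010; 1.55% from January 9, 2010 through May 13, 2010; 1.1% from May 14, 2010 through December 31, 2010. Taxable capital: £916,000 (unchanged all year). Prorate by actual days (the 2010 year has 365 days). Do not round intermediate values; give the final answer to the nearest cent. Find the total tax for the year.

£11,608.10

January 1 – January 8, 2010: 8 days at 1.7% → £916,000 × 1.7% × 8/365 = £341.3041
January 9 – May 13, 2010: 125 days at 1.55% → £916,000 × 1.55% × 125/365 = £4,862.3288
May 14 – December 31, 2010: 232 days at 1.1% → £916,000 × 1.1% × 232/365 = £6,404.4712
Total = £11,608.1041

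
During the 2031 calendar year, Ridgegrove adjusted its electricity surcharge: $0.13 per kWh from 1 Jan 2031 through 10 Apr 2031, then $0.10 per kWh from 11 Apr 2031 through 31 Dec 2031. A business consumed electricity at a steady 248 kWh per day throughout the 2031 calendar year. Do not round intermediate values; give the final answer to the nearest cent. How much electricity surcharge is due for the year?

$9,796.00

1 Jan – 10 Apr 2031: 100 days × 248 kWh/day = 24,800 kWh at $0.13/kWh → $3,224.00
11 Apr – 31 Dec 2031: 265 days × 248 kWh/day = 65,720 kWh at $0.10/kWh → $6,572.00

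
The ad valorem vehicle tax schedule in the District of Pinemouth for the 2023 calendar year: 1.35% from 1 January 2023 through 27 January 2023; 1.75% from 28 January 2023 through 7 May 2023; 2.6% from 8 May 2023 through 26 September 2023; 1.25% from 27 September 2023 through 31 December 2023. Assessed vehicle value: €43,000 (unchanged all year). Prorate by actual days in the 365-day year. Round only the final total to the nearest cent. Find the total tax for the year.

€825.42

1 January – 27 January 2023: 27 days at 1.35% → €43,000 × 1.35% × 27/365 = €42.9411
28 January – 7 May 2023: 100 days at 1.75% → €43,000 × 1.75% × 100/365 = €206.1644
8 May – 26 September 2023: 142 days at 2.6% → €43,000 × 2.6% × 142/365 = €434.9479
27 September – 31 December 2023: 96 days at 1.25% → €43,000 × 1.25% × 96/365 = €141.3699
Total = €825.4233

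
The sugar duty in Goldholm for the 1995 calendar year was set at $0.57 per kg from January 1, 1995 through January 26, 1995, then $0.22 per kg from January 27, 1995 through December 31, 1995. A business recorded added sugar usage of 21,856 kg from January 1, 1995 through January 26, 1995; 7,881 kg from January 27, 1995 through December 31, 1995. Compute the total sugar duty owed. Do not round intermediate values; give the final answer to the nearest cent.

$14191.74

January 1 – January 26, 1995: 21,856 kg at $0.57/kg → $12457.92
January 27 – December 31, 1995: 7,881 kg at $0.22/kg → $1733.82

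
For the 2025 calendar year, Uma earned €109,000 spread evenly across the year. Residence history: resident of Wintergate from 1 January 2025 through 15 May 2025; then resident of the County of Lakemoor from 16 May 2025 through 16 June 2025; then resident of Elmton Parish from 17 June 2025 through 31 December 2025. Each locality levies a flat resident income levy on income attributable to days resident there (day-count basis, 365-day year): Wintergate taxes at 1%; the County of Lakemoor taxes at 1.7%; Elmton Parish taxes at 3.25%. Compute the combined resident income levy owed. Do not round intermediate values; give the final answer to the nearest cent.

Wintergate, 1 January – 15 May 2025: 135 days → €109,000 × 1% × 135/365 = €403.1507
The County of Lakemoor, 16 May – 16 June 2025: 32 days → €109,000 × 1.7% × 32/365 = €162.4548
Elmton Parish, 17 June – 31 December 2025: 198 days → €109,000 × 3.25% × 198/365 = €1,921.6849
Total = €2,487.2904

€2,487.29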